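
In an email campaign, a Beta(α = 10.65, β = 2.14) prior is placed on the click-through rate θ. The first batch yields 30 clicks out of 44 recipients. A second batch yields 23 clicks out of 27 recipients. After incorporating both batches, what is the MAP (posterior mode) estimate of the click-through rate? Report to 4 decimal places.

0.7660

The Beta prior is conjugate to a Binomial/Bernoulli likelihood; the update adds successes to α and failures to β.
After batch 1: Beta(10.65+30, 2.14+14) = Beta(40.65, 16.14).
After batch 2: Beta(40.65+23, 16.14+4) = Beta(63.65, 20.14).
Mode of Beta(a,b) for a,b>1 is (a−1)/(a+b−2) = 62.65/81.79 = 0.7660.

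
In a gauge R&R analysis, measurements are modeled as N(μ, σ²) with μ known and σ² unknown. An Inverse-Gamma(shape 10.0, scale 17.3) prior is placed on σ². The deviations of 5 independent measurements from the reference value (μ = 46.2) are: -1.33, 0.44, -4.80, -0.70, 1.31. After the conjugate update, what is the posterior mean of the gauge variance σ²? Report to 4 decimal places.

With known mean μ and an Inverse-Gamma(α, β) prior on σ², the Normal likelihood is conjugate: posterior is Inv-Gamma(α + n/2, β + Σ(xᵢ−μ)²/2).
Σ(xᵢ−μ)² = (-1.33)² + (0.44)² + (-4.80)² + (-0.70)² + (1.31)² = 27.2086.
Posterior: Inv-Gamma(10.0 + 5/2, 17.3 + 27.2086/2) = Inv-Gamma(12.50, 30.90430).
E[σ²|data] = β/(α−1) = 30.90430/11.50 = 2.6873.

2.6873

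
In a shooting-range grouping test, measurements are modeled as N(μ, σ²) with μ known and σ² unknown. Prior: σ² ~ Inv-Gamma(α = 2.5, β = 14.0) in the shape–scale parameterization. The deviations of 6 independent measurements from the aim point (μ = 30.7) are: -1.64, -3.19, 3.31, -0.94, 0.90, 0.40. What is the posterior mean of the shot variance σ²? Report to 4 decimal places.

5.9639

With known mean μ and an Inverse-Gamma(α, β) prior on σ², the Normal likelihood is conjugate: posterior is Inv-Gamma(α + n/2, β + Σ(xᵢ−μ)²/2).
Σ(xᵢ−μ)² = (-1.64)² + (-3.19)² + (3.31)² + (-0.94)² + (0.90)² + (0.40)² = 25.6754.
Posterior: Inv-Gamma(2.5 + 6/2, 14.0 + 25.6754/2) = Inv-Gamma(5.50, 26.83770).
E[σ²|data] = β/(α−1) = 26.83770/4.50 = 5.9639.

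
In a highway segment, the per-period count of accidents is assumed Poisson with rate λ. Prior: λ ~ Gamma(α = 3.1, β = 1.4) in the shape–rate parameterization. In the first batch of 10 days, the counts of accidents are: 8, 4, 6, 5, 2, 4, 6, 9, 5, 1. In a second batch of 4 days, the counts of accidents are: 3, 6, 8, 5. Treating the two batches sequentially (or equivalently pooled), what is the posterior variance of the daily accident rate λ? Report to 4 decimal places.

0.3167

With a Gamma(shape α, rate β) prior, the Poisson likelihood is conjugate: the posterior is Gamma(α + ΣXᵢ, β + n).
Batch 1: sum of counts S = 50 over n = 10 days.
After batch 1: Gamma(α+S, β+n) = Gamma(3.1+50, 1.4+10) = Gamma(53.1, 11.4).
Batch 2: sum of counts S = 22 over n = 4 days.
After batch 2: Gamma(α+S, β+n) = Gamma(53.1+22, 11.4+4) = Gamma(75.1, 15.4).
Var = α/β² = 75.1/15.4² = 0.3167.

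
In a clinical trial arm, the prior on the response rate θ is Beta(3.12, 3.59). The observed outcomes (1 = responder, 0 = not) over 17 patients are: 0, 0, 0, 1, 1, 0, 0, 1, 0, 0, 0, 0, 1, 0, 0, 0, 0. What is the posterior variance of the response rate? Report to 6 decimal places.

The Beta prior is conjugate to a Binomial/Bernoulli likelihood; the update adds successes to α and failures to β.
Posterior: Beta(α+k, β+n−k) = Beta(3.12+4, 3.59+13) = Beta(7.12, 16.59).
Var = αβ/((α+β)²(α+β+1)) = 7.12·16.59/(23.71²·24.71) = 0.008503.

0.008503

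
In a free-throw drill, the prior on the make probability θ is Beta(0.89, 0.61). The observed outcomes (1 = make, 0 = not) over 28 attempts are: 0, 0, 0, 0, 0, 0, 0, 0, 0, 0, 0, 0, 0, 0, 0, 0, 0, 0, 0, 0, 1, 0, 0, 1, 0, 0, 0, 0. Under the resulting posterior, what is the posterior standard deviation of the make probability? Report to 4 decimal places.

0.0538

The Beta prior is conjugate to a Binomial/Bernoulli likelihood; the update adds successes to α and failures to β.
Posterior: Beta(α+k, β+n−k) = Beta(0.89+2, 0.61+26) = Beta(2.89, 26.61).
Var = αβ/((α+β)²(α+β+1)) = 2.89·26.61/(29.50²·30.50) = 0.00289734; SD = √0.00289734 = 0.0538.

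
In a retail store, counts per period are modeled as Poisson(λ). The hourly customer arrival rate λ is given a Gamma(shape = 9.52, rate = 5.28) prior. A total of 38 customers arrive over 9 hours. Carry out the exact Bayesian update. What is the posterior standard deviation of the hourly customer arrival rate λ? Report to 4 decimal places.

0.4827

With a Gamma(shape α, rate β) prior, the Poisson likelihood is conjugate: the posterior is Gamma(α + ΣXᵢ, β + n).
Posterior: Gamma(α+S, β+n) = Gamma(9.52+38, 5.28+9) = Gamma(47.52, 14.28).
SD = √α/β = √47.52/14.28 = 0.4827.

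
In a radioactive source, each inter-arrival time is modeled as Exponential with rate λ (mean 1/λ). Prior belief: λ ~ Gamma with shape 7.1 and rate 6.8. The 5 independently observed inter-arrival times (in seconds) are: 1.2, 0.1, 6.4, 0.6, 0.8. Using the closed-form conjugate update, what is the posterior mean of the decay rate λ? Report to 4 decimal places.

With a Gamma(shape α, rate β) prior on the exponential rate λ, the posterior after n observations with total T = Σxᵢ is Gamma(α+n, β+T).
Sum of observations T = 9.1 seconds; n = 5.
Posterior: Gamma(7.1+5, 6.8+9.1) = Gamma(12.1, 15.9).
Posterior mean of λ = α/β = 12.1/15.9 = 0.7610.

0.7610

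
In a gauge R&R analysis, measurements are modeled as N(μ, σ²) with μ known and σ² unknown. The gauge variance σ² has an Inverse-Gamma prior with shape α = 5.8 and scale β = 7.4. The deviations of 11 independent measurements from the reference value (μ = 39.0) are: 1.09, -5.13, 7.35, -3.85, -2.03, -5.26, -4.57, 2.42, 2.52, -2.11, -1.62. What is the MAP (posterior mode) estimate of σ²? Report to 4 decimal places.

7.4434

With known mean μ and an Inverse-Gamma(α, β) prior on σ², the Normal likelihood is conjugate: posterior is Inv-Gamma(α + n/2, β + Σ(xᵢ−μ)²/2).
Σ(xᵢ−μ)² = (1.09)² + (-5.13)² + (7.35)² + (-3.85)² + (-2.03)² + (-5.26)² + (-4.57)² + (2.42)² + (2.52)² + (-2.11)² + (-1.62)² = 168.3067.
Posterior: Inv-Gamma(5.8 + 11/2, 7.4 + 168.3067/2) = Inv-Gamma(11.30, 91.55335).
Mode = β/(α+1) = 91.55335/12.30 = 7.4434.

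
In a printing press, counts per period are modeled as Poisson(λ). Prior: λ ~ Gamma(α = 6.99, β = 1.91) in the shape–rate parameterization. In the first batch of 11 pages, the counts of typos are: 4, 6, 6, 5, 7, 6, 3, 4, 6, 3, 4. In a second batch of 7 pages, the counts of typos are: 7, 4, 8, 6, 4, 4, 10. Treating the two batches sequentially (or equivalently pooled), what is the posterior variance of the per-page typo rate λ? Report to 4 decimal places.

0.2623

With a Gamma(shape α, rate β) prior, the Poisson likelihood is conjugate: the posterior is Gamma(α + ΣXᵢ, β + n).
Batch 1: sum of counts S = 54 over n = 11 pages.
After batch 1: Gamma(α+S, β+n) = Gamma(6.99+54, 1.91+11) = Gamma(60.99, 12.91).
Batch 2: sum of counts S = 43 over n = 7 pages.
After batch 2: Gamma(α+S, β+n) = Gamma(60.99+43, 12.91+7) = Gamma(103.99, 19.91).
Var = α/β² = 103.99/19.91² = 0.2623.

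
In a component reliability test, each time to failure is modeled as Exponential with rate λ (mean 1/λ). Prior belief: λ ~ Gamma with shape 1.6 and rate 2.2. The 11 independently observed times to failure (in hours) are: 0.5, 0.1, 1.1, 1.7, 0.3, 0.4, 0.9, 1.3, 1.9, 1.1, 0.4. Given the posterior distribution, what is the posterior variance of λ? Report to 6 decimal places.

0.088977

With a Gamma(shape α, rate β) prior on the exponential rate λ, the posterior after n observations with total T = Σxᵢ is Gamma(α+n, β+T).
Sum of observations T = 9.7 hours; n = 11.
Posterior: Gamma(1.6+11, 2.2+9.7) = Gamma(12.6, 11.9).
Var = α/β² = 0.088977.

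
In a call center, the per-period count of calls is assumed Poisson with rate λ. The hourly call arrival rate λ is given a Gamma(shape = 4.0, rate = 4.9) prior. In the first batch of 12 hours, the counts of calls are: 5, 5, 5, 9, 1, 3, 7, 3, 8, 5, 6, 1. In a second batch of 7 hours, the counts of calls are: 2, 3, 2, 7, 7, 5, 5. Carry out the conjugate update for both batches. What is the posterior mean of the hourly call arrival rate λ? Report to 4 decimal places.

3.8912

With a Gamma(shape α, rate β) prior, the Poisson likelihood is conjugate: the posterior is Gamma(α + ΣXᵢ, β + n).
Batch 1: sum of counts S = 58 over n = 12 hours.
After batch 1: Gamma(α+S, β+n) = Gamma(4.0+58, 4.9+12) = Gamma(62.0, 16.9).
Batch 2: sum of counts S = 31 over n = 7 hours.
After batch 2: Gamma(α+S, β+n) = Gamma(62.0+31, 16.9+7) = Gamma(93.0, 23.9).
Posterior mean = α/β = 93.0/23.9 = 3.8912.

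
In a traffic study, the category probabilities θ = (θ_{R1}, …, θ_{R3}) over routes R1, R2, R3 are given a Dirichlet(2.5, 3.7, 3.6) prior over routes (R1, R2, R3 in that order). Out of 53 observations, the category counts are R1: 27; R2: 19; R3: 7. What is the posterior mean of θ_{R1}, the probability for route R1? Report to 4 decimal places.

The Dirichlet prior is conjugate to the Multinomial likelihood: each posterior αⱼ = prior αⱼ + observed count nⱼ.
Posterior concentration: (29.5, 22.7, 10.6), total = 62.8.
E[θ_{R1}|data] = α_{R1}/Σα = 29.5/62.8 = 0.4697.

0.4697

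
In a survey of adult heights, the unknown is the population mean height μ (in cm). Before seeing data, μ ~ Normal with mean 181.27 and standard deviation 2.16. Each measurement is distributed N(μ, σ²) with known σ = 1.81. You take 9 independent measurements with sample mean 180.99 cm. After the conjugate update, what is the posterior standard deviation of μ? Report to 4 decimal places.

0.5811

For Normal data with known variance σ², a Normal(μ₀, σ₀²) prior on μ is conjugate. Posterior precision = 1/σ₀² + n/σ²; posterior mean is the precision-weighted average of μ₀ and x̄.
σ₀² = 2.16² = 4.6656, σ² = 1.81² = 3.2761; σ² + n·σ₀² = 3.2761 + 9·4.6656 = 45.2665.
Posterior precision = 1/σ₀² + n/σ² = 1/4.6656 + 9/3.2761 = (σ² + n·σ₀²)/(σ₀²σ²) = 45.2665/(4.6656·3.2761); posterior variance σₙ² = σ₀²σ²/(σ² + n·σ₀²) = 4.6656·3.2761/45.2665 = 0.337666.
Posterior SD = √σₙ² = √(4.6656·3.2761/45.2665) = 0.5811.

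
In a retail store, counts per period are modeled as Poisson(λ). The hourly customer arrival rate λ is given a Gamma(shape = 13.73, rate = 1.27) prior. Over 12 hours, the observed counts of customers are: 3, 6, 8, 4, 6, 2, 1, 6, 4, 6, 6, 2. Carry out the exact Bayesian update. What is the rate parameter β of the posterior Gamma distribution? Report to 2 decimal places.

With a Gamma(shape α, rate β) prior, the Poisson likelihood is conjugate: the posterior is Gamma(α + ΣXᵢ, β + n).
Sum of counts S = 54 over n = 12 hours.
Posterior: Gamma(α+S, β+n) = Gamma(13.73+54, 1.27+12) = Gamma(67.73, 13.27).
Posterior β = 13.27.

13.27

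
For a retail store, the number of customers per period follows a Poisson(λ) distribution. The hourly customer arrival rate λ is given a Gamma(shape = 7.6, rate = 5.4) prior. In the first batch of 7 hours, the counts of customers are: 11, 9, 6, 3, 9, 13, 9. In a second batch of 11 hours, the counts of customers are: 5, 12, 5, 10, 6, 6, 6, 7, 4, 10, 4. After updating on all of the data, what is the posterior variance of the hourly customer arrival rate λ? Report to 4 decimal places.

0.2604

With a Gamma(shape α, rate β) prior, the Poisson likelihood is conjugate: the posterior is Gamma(α + ΣXᵢ, β + n).
Batch 1: sum of counts S = 60 over n = 7 hours.
After batch 1: Gamma(α+S, β+n) = Gamma(7.6+60, 5.4+7) = Gamma(67.6, 12.4).
Batch 2: sum of counts S = 75 over n = 11 hours.
After batch 2: Gamma(α+S, β+n) = Gamma(67.6+75, 12.4+11) = Gamma(142.6, 23.4).
Var = α/β² = 142.6/23.4² = 0.2604.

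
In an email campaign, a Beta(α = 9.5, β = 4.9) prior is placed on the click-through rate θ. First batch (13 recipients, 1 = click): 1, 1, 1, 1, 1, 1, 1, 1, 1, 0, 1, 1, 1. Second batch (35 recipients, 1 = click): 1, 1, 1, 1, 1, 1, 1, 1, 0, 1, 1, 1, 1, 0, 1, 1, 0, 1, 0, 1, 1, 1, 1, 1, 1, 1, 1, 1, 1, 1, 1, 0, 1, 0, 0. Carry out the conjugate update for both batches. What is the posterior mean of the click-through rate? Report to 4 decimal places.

The Beta prior is conjugate to a Binomial/Bernoulli likelihood; the update adds successes to α and failures to β.
After batch 1: Beta(9.5+12, 4.9+1) = Beta(21.5, 5.9).
After batch 2: Beta(21.5+28, 5.9+7) = Beta(49.5, 12.9).
Posterior mean = α/(α+β) = 49.5/62.4 = 0.7933.

0.7933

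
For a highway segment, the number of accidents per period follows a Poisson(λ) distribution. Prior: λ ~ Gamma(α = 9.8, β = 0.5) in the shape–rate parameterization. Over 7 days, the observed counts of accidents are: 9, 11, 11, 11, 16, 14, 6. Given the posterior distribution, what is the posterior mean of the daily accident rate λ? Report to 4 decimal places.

With a Gamma(shape α, rate β) prior, the Poisson likelihood is conjugate: the posterior is Gamma(α + ΣXᵢ, β + n).
Sum of counts S = 78 over n = 7 days.
Posterior: Gamma(α+S, β+n) = Gamma(9.8+78, 0.5+7) = Gamma(87.8, 7.5).
Posterior mean = α/β = 87.8/7.5 = 11.7067.

11.7067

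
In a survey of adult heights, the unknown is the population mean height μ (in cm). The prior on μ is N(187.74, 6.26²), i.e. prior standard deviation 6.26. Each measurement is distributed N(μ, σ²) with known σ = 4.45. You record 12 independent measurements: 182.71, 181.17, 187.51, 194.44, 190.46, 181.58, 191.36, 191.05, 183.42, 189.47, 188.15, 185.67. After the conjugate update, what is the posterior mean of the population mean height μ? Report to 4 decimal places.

For Normal data with known variance σ², a Normal(μ₀, σ₀²) prior on μ is conjugate. Posterior precision = 1/σ₀² + n/σ²; posterior mean is the precision-weighted average of μ₀ and x̄.
Σxᵢ = 182.71 + 181.17 + 187.51 + 194.44 + 190.46 + 181.58 + 191.36 + 191.05 + 183.42 + 189.47 + 188.15 + 185.67 = 2246.99, so n·x̄ = 2246.99.
σ₀² = 6.26² = 39.1876, σ² = 4.45² = 19.8025; σ² + n·σ₀² = 19.8025 + 12·39.1876 = 490.0537.
Posterior mean = (μ₀/σ₀² + n·x̄/σ²)/(1/σ₀² + n/σ²) = (σ²·μ₀ + σ₀²·n·x̄)/(σ² + n·σ₀²) = (19.8025·187.74 + 39.1876·2246.99)/490.0537 = 91771.866674/490.0537 = 187.2690.

187.2690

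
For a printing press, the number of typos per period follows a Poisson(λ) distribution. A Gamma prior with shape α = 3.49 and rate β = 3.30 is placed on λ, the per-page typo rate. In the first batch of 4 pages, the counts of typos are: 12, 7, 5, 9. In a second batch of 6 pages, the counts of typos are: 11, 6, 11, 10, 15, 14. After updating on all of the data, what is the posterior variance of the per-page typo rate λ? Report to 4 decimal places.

0.5851

With a Gamma(shape α, rate β) prior, the Poisson likelihood is conjugate: the posterior is Gamma(α + ΣXᵢ, β + n).
Batch 1: sum of counts S = 33 over n = 4 pages.
After batch 1: Gamma(α+S, β+n) = Gamma(3.49+33, 3.30+4) = Gamma(36.49, 7.30).
Batch 2: sum of counts S = 67 over n = 6 pages.
After batch 2: Gamma(α+S, β+n) = Gamma(36.49+67, 7.30+6) = Gamma(103.49, 13.30).
Var = α/β² = 103.49/13.30² = 0.5851.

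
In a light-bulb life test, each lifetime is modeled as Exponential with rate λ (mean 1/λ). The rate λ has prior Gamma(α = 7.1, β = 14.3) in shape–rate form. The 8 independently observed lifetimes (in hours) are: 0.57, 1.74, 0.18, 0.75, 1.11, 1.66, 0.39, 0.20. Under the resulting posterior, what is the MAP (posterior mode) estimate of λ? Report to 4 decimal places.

0.6746

With a Gamma(shape α, rate β) prior on the exponential rate λ, the posterior after n observations with total T = Σxᵢ is Gamma(α+n, β+T).
Sum of observations T = 6.60 hours; n = 8.
Posterior: Gamma(7.1+8, 14.3+6.60) = Gamma(15.1, 20.90).
Mode = (α−1)/β = 0.6746.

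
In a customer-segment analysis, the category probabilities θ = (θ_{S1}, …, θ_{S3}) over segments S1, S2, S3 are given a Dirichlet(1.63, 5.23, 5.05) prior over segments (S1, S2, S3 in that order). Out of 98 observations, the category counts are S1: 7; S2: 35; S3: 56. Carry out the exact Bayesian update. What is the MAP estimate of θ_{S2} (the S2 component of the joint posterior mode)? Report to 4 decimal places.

The Dirichlet prior is conjugate to the Multinomial likelihood: each posterior αⱼ = prior αⱼ + observed count nⱼ.
Posterior concentration: (8.63, 40.23, 61.05), total = 109.91.
Joint mode component: (α_{S2}−1)/(Σα−K) = 39.23/106.91 = 0.3669.

0.3669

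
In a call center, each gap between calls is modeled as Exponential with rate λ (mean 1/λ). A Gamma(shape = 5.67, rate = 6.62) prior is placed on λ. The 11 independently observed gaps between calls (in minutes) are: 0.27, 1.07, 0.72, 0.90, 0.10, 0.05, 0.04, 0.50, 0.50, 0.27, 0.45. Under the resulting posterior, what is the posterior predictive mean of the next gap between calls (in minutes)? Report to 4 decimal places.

With a Gamma(shape α, rate β) prior on the exponential rate λ, the posterior after n observations with total T = Σxᵢ is Gamma(α+n, β+T).
Sum of observations T = 4.87 minutes; n = 11.
Posterior: Gamma(5.67+11, 6.62+4.87) = Gamma(16.67, 11.49).
The predictive distribution for the next observation is Lomax; its mean is β/(α−1) = 11.49/15.67 = 0.7332.

0.7332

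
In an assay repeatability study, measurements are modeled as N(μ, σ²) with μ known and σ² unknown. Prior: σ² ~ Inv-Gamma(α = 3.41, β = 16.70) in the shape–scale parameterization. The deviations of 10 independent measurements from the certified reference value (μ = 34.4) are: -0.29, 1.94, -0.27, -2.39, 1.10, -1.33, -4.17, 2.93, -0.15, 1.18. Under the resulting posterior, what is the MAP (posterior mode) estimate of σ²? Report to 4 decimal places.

3.9001

With known mean μ and an Inverse-Gamma(α, β) prior on σ², the Normal likelihood is conjugate: posterior is Inv-Gamma(α + n/2, β + Σ(xᵢ−μ)²/2).
Σ(xᵢ−μ)² = (-0.29)² + (1.94)² + (-0.27)² + (-2.39)² + (1.10)² + (-1.33)² + (-4.17)² + (2.93)² + (-0.15)² + (1.18)² = 40.0003.
Posterior: Inv-Gamma(3.41 + 10/2, 16.70 + 40.0003/2) = Inv-Gamma(8.41, 36.70015).
Mode = β/(α+1) = 36.70015/9.41 = 3.9001.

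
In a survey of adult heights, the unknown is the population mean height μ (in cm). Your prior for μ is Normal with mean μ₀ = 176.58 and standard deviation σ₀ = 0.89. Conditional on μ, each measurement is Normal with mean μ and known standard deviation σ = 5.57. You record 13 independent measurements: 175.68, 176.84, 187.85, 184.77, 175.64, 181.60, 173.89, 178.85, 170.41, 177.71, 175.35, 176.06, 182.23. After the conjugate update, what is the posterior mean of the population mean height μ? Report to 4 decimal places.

176.9891

For Normal data with known variance σ², a Normal(μ₀, σ₀²) prior on μ is conjugate. Posterior precision = 1/σ₀² + n/σ²; posterior mean is the precision-weighted average of μ₀ and x̄.
Σxᵢ = 175.68 + 176.84 + 187.85 + 184.77 + 175.64 + 181.60 + 173.89 + 178.85 + 170.41 + 177.71 + 175.35 + 176.06 + 182.23 = 2316.88, so n·x̄ = 2316.88.
σ₀² = 0.89² = 0.7921, σ² = 5.57² = 31.0249; σ² + n·σ₀² = 31.0249 + 13·0.7921 = 41.3222.
Posterior mean = (μ₀/σ₀² + n·x̄/σ²)/(1/σ₀² + n/σ²) = (σ²·μ₀ + σ₀²·n·x̄)/(σ² + n·σ₀²) = (31.0249·176.58 + 0.7921·2316.88)/41.3222 = 7313.57749/41.3222 = 176.9891.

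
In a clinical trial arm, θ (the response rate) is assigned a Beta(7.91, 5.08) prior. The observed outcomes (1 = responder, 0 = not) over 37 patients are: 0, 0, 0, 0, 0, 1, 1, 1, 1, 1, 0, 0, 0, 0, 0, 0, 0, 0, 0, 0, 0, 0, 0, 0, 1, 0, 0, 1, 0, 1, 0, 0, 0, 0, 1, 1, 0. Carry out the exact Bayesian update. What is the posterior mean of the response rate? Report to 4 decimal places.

0.3583

The Beta prior is conjugate to a Binomial/Bernoulli likelihood; the update adds successes to α and failures to β.
Posterior: Beta(α+k, β+n−k) = Beta(7.91+10, 5.08+27) = Beta(17.91, 32.08).
Posterior mean = α/(α+β) = 17.91/49.99 = 0.3583.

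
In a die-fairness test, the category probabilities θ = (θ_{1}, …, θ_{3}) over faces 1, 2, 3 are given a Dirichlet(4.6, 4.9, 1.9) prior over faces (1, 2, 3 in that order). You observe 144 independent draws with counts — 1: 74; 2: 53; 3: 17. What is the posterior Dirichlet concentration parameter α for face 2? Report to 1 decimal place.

57.9

The Dirichlet prior is conjugate to the Multinomial likelihood: each posterior αⱼ = prior αⱼ + observed count nⱼ.
Posterior concentration: (78.6, 57.9, 18.9), total = 155.4.
α_{2} = 4.9 + 53 = 57.9.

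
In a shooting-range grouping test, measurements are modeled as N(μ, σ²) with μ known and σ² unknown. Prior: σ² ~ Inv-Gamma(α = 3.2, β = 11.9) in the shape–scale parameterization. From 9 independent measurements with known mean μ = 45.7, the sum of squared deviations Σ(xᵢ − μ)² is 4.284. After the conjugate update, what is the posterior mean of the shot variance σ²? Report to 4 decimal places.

With known mean μ and an Inverse-Gamma(α, β) prior on σ², the Normal likelihood is conjugate: posterior is Inv-Gamma(α + n/2, β + Σ(xᵢ−μ)²/2).
Posterior: Inv-Gamma(3.2 + 9/2, 11.9 + 4.284/2) = Inv-Gamma(7.70, 14.0420).
E[σ²|data] = β/(α−1) = 14.0420/6.70 = 2.0958.

2.0958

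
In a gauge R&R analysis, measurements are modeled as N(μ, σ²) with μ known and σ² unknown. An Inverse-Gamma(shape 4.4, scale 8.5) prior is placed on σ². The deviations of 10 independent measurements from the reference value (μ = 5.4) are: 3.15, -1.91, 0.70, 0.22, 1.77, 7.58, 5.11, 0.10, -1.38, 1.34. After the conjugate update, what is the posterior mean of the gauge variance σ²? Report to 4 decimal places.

With known mean μ and an Inverse-Gamma(α, β) prior on σ², the Normal likelihood is conjugate: posterior is Inv-Gamma(α + n/2, β + Σ(xᵢ−μ)²/2).
Σ(xᵢ−μ)² = (3.15)² + (-1.91)² + (0.70)² + (0.22)² + (1.77)² + (7.58)² + (5.11)² + (0.10)² + (-1.38)² + (1.34)² = 104.5204.
Posterior: Inv-Gamma(4.4 + 10/2, 8.5 + 104.5204/2) = Inv-Gamma(9.40, 60.76020).
E[σ²|data] = β/(α−1) = 60.76020/8.40 = 7.2334.

7.2334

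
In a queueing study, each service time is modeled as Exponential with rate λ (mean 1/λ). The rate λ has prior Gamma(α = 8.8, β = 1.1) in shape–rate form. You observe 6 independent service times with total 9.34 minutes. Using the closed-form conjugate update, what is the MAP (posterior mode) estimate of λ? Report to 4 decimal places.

1.3218

With a Gamma(shape α, rate β) prior on the exponential rate λ, the posterior after n observations with total T = Σxᵢ is Gamma(α+n, β+T).
Posterior: Gamma(8.8+6, 1.1+9.34) = Gamma(14.8, 10.44).
Mode = (α−1)/β = 1.3218.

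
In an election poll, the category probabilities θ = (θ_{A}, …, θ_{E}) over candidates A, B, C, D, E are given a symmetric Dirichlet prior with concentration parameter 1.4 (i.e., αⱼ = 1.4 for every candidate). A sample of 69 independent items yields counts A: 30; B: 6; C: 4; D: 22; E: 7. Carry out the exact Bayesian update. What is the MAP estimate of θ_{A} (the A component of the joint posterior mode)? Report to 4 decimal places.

0.4282

The Dirichlet prior is conjugate to the Multinomial likelihood: each posterior αⱼ = prior αⱼ + observed count nⱼ.
Posterior concentration: (31.4, 7.4, 5.4, 23.4, 8.4), total = 76.0.
Joint mode component: (α_{A}−1)/(Σα−K) = 30.4/71.0 = 0.4282.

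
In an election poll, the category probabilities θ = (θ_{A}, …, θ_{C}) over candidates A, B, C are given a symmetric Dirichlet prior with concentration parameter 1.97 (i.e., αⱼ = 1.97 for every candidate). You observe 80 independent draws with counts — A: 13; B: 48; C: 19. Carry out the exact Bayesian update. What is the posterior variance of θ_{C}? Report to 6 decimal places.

The Dirichlet prior is conjugate to the Multinomial likelihood: each posterior αⱼ = prior αⱼ + observed count nⱼ.
Posterior concentration: (14.97, 49.97, 20.97), total = 85.91.
Var[θ_j] = α_j(Σα−α_j)/((Σα)²(Σα+1)) = 20.97·64.94/(85.91²·86.91) = 0.002123.

0.002123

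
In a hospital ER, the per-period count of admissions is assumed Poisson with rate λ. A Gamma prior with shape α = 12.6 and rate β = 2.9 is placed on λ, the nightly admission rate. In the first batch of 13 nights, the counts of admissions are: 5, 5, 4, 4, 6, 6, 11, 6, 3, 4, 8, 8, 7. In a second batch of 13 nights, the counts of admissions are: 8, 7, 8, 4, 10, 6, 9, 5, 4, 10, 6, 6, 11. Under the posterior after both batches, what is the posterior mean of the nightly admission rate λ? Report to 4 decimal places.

6.3529

With a Gamma(shape α, rate β) prior, the Poisson likelihood is conjugate: the posterior is Gamma(α + ΣXᵢ, β + n).
Batch 1: sum of counts S = 77 over n = 13 nights.
After batch 1: Gamma(α+S, β+n) = Gamma(12.6+77, 2.9+13) = Gamma(89.6, 15.9).
Batch 2: sum of counts S = 94 over n = 13 nights.
After batch 2: Gamma(α+S, β+n) = Gamma(89.6+94, 15.9+13) = Gamma(183.6, 28.9).
Posterior mean = α/β = 183.6/28.9 = 6.3529.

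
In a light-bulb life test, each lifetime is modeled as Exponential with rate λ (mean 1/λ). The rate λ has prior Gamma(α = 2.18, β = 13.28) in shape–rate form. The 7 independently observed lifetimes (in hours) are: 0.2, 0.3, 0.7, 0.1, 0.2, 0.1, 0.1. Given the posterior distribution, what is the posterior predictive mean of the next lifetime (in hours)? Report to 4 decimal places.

With a Gamma(shape α, rate β) prior on the exponential rate λ, the posterior after n observations with total T = Σxᵢ is Gamma(α+n, β+T).
Sum of observations T = 1.7 hours; n = 7.
Posterior: Gamma(2.18+7, 13.28+1.7) = Gamma(9.18, 14.98).
The predictive distribution for the next observation is Lomax; its mean is β/(α−1) = 14.98/8.18 = 1.8313.

1.8313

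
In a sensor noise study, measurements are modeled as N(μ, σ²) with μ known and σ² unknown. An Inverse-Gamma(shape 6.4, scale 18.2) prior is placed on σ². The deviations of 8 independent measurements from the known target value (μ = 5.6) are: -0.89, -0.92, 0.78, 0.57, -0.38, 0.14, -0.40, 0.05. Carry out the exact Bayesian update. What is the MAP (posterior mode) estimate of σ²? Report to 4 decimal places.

1.7236

With known mean μ and an Inverse-Gamma(α, β) prior on σ², the Normal likelihood is conjugate: posterior is Inv-Gamma(α + n/2, β + Σ(xᵢ−μ)²/2).
Σ(xᵢ−μ)² = (-0.89)² + (-0.92)² + (0.78)² + (0.57)² + (-0.38)² + (0.14)² + (-0.40)² + (0.05)² = 2.8983.
Posterior: Inv-Gamma(6.4 + 8/2, 18.2 + 2.8983/2) = Inv-Gamma(10.40, 19.64915).
Mode = β/(α+1) = 19.64915/11.40 = 1.7236.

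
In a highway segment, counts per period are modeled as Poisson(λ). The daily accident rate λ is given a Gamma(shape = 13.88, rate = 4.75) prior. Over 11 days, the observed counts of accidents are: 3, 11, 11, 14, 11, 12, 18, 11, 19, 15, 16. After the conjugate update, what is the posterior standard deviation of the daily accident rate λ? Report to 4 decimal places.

With a Gamma(shape α, rate β) prior, the Poisson likelihood is conjugate: the posterior is Gamma(α + ΣXᵢ, β + n).
Sum of counts S = 141 over n = 11 days.
Posterior: Gamma(α+S, β+n) = Gamma(13.88+141, 4.75+11) = Gamma(154.88, 15.75).
SD = √α/β = √154.88/15.75 = 0.7902.

0.7902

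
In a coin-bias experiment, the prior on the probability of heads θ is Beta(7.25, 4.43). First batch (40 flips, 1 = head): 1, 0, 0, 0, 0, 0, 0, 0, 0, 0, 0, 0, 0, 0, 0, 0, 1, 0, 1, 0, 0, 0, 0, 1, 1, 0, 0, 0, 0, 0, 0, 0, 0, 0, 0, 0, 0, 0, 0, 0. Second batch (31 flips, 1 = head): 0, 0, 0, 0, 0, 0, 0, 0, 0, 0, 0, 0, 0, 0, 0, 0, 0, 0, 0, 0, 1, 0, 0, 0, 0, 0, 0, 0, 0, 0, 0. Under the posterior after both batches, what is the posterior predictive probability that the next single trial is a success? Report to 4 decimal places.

The Beta prior is conjugate to a Binomial/Bernoulli likelihood; the update adds successes to α and failures to β.
After batch 1: Beta(7.25+5, 4.43+35) = Beta(12.25, 39.43).
After batch 2: Beta(12.25+1, 39.43+30) = Beta(13.25, 69.43).
For a single future Bernoulli trial, P(success | data) = α/(α+β) = 0.1603.

0.1603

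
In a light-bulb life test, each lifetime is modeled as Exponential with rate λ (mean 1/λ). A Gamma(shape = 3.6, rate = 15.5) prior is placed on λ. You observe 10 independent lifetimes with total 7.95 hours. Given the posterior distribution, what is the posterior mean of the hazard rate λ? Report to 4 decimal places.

With a Gamma(shape α, rate β) prior on the exponential rate λ, the posterior after n observations with total T = Σxᵢ is Gamma(α+n, β+T).
Posterior: Gamma(3.6+10, 15.5+7.95) = Gamma(13.6, 23.45).
Posterior mean of λ = α/β = 13.6/23.45 = 0.5800.

0.5800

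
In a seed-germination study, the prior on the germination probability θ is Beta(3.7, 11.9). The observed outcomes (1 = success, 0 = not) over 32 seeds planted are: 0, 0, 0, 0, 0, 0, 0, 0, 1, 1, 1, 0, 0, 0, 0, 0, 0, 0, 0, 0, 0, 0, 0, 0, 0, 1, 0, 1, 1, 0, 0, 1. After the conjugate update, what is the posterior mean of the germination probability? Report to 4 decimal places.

The Beta prior is conjugate to a Binomial/Bernoulli likelihood; the update adds successes to α and failures to β.
Posterior: Beta(α+k, β+n−k) = Beta(3.7+7, 11.9+25) = Beta(10.7, 36.9).
Posterior mean = α/(α+β) = 10.7/47.6 = 0.2248.

0.2248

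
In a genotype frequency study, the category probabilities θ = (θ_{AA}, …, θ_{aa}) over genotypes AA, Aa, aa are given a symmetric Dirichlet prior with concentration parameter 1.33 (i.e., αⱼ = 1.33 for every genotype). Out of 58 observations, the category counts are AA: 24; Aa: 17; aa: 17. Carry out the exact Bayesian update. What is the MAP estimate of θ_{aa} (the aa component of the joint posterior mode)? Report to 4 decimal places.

0.2938

The Dirichlet prior is conjugate to the Multinomial likelihood: each posterior αⱼ = prior αⱼ + observed count nⱼ.
Posterior concentration: (25.33, 18.33, 18.33), total = 61.99.
Joint mode component: (α_{aa}−1)/(Σα−K) = 17.33/58.99 = 0.2938.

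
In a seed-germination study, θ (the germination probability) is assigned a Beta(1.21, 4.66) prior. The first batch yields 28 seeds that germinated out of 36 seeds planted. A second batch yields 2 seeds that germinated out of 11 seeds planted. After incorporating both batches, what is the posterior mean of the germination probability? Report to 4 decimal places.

0.5903

The Beta prior is conjugate to a Binomial/Bernoulli likelihood; the update adds successes to α and failures to β.
After batch 1: Beta(1.21+28, 4.66+8) = Beta(29.21, 12.66).
After batch 2: Beta(29.21+2, 12.66+9) = Beta(31.21, 21.66).
Posterior mean = α/(α+β) = 31.21/52.87 = 0.5903.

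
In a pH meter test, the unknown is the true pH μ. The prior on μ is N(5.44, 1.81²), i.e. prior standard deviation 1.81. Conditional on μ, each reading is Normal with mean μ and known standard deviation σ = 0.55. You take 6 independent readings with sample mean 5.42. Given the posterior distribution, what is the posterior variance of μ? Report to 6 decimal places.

For Normal data with known variance σ², a Normal(μ₀, σ₀²) prior on μ is conjugate. Posterior precision = 1/σ₀² + n/σ²; posterior mean is the precision-weighted average of μ₀ and x̄.
σ₀² = 1.81² = 3.2761, σ² = 0.55² = 0.3025; σ² + n·σ₀² = 0.3025 + 6·3.2761 = 19.9591.
Posterior precision = 1/σ₀² + n/σ² = 1/3.2761 + 6/0.3025 = (σ² + n·σ₀²)/(σ₀²σ²) = 19.9591/(3.2761·0.3025); posterior variance σₙ² = σ₀²σ²/(σ² + n·σ₀²) = 3.2761·0.3025/19.9591 = 0.049653.

0.049653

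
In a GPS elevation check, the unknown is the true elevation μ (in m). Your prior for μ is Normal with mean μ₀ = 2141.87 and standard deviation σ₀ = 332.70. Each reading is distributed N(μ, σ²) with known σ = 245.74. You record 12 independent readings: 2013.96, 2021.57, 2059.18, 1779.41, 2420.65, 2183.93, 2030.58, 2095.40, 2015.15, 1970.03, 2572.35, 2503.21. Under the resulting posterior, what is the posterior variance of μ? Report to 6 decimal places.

4813.505808

For Normal data with known variance σ², a Normal(μ₀, σ₀²) prior on μ is conjugate. Posterior precision = 1/σ₀² + n/σ²; posterior mean is the precision-weighted average of μ₀ and x̄.
σ₀² = 332.70² = 110689.29, σ² = 245.74² = 60388.1476; σ² + n·σ₀² = 60388.1476 + 12·110689.29 = 1388659.6276.
Posterior precision = 1/σ₀² + n/σ² = 1/110689.29 + 12/60388.1476 = (σ² + n·σ₀²)/(σ₀²σ²) = 1388659.6276/(110689.29·60388.1476); posterior variance σₙ² = σ₀²σ²/(σ² + n·σ₀²) = 110689.29·60388.1476/1388659.6276 = 4813.505808.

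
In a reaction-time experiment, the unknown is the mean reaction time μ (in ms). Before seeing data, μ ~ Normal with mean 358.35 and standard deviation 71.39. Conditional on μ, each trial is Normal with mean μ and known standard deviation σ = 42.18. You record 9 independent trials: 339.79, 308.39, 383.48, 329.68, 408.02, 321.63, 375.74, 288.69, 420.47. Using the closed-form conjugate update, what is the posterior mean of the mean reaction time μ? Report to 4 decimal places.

For Normal data with known variance σ², a Normal(μ₀, σ₀²) prior on μ is conjugate. Posterior precision = 1/σ₀² + n/σ²; posterior mean is the precision-weighted average of μ₀ and x̄.
Σxᵢ = 339.79 + 308.39 + 383.48 + 329.68 + 408.02 + 321.63 + 375.74 + 288.69 + 420.47 = 3175.89, so n·x̄ = 3175.89.
σ₀² = 71.39² = 5096.5321, σ² = 42.18² = 1779.1524; σ² + n·σ₀² = 1779.1524 + 9·5096.5321 = 47647.9413.
Posterior mean = (μ₀/σ₀² + n·x̄/σ²)/(1/σ₀² + n/σ²) = (σ²·μ₀ + σ₀²·n·x̄)/(σ² + n·σ₀²) = (1779.1524·358.35 + 5096.5321·3175.89)/47647.9413 = 16823584.593609/47647.9413 = 353.0810.

353.0810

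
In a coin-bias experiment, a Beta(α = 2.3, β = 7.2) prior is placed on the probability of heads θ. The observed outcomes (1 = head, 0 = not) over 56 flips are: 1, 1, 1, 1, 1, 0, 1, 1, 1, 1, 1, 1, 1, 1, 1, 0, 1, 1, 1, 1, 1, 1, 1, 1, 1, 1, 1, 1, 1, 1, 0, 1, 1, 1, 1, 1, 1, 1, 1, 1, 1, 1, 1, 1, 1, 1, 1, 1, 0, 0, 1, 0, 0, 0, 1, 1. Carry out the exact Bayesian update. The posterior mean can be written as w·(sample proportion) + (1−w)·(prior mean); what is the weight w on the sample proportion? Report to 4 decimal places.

The Beta prior is conjugate to a Binomial/Bernoulli likelihood; the update adds successes to α and failures to β.
Posterior mean = (α₀+k)/(α₀+β₀+n) = [n/(α₀+β₀+n)]·(k/n) + [(α₀+β₀)/(α₀+β₀+n)]·α₀/(α₀+β₀), so only n and the prior enter the weight.
The weight on the data is w = n/(α₀+β₀+n) = 56/(2.3+7.2+56) = 56/65.5 = 0.8550.

0.8550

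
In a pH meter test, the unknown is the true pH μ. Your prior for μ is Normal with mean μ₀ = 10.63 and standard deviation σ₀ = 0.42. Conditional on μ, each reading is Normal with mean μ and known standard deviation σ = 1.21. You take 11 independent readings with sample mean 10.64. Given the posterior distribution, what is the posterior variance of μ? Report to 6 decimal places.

For Normal data with known variance σ², a Normal(μ₀, σ₀²) prior on μ is conjugate. Posterior precision = 1/σ₀² + n/σ²; posterior mean is the precision-weighted average of μ₀ and x̄.
σ₀² = 0.42² = 0.1764, σ² = 1.21² = 1.4641; σ² + n·σ₀² = 1.4641 + 11·0.1764 = 3.4045.
Posterior precision = 1/σ₀² + n/σ² = 1/0.1764 + 11/1.4641 = (σ² + n·σ₀²)/(σ₀²σ²) = 3.4045/(0.1764·1.4641); posterior variance σₙ² = σ₀²σ²/(σ² + n·σ₀²) = 0.1764·1.4641/3.4045 = 0.075861.

0.075861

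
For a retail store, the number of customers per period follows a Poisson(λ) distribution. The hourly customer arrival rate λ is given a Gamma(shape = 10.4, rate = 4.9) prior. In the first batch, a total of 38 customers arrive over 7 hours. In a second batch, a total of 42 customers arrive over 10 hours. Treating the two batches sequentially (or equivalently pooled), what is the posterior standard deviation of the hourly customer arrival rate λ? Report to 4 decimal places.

With a Gamma(shape α, rate β) prior, the Poisson likelihood is conjugate: the posterior is Gamma(α + ΣXᵢ, β + n).
After batch 1: Gamma(α+S, β+n) = Gamma(10.4+38, 4.9+7) = Gamma(48.4, 11.9).
After batch 2: Gamma(α+S, β+n) = Gamma(48.4+42, 11.9+10) = Gamma(90.4, 21.9).
SD = √α/β = √90.4/21.9 = 0.4342.

0.4342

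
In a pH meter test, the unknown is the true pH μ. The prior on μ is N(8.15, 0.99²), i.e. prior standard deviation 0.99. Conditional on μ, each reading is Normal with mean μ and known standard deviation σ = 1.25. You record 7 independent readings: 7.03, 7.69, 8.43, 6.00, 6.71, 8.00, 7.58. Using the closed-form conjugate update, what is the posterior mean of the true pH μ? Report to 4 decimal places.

7.4972

For Normal data with known variance σ², a Normal(μ₀, σ₀²) prior on μ is conjugate. Posterior precision = 1/σ₀² + n/σ²; posterior mean is the precision-weighted average of μ₀ and x̄.
Σxᵢ = 7.03 + 7.69 + 8.43 + 6.00 + 6.71 + 8.00 + 7.58 = 51.44, so n·x̄ = 51.44.
σ₀² = 0.99² = 0.9801, σ² = 1.25² = 1.5625; σ² + n·σ₀² = 1.5625 + 7·0.9801 = 8.4232.
Posterior mean = (μ₀/σ₀² + n·x̄/σ²)/(1/σ₀² + n/σ²) = (σ²·μ₀ + σ₀²·n·x̄)/(σ² + n·σ₀²) = (1.5625·8.15 + 0.9801·51.44)/8.4232 = 63.150719/8.4232 = 7.4972.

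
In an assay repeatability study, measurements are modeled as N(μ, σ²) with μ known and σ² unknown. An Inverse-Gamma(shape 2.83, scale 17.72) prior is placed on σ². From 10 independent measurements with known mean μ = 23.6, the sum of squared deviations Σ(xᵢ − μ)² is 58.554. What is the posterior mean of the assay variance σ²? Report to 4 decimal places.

With known mean μ and an Inverse-Gamma(α, β) prior on σ², the Normal likelihood is conjugate: posterior is Inv-Gamma(α + n/2, β + Σ(xᵢ−μ)²/2).
Posterior: Inv-Gamma(2.83 + 10/2, 17.72 + 58.554/2) = Inv-Gamma(7.83, 46.9970).
E[σ²|data] = β/(α−1) = 46.9970/6.83 = 6.8810.

6.8810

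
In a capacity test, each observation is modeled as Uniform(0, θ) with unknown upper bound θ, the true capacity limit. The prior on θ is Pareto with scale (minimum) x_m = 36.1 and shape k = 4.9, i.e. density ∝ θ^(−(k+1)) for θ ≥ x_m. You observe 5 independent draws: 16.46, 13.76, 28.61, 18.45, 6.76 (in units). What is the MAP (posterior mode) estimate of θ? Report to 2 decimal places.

A Pareto(scale x_m, shape k) prior on the upper bound θ of Uniform(0, θ) is conjugate: posterior is Pareto(max(x_m, max xᵢ), k + n).
Sample maximum = 28.61; prior scale x_m = 36.1 → posterior scale = max = 36.10.
Posterior shape = 4.9 + 5 = 9.9.
The Pareto density is decreasing on [x_m, ∞), so the mode is x_m = 36.10.

36.10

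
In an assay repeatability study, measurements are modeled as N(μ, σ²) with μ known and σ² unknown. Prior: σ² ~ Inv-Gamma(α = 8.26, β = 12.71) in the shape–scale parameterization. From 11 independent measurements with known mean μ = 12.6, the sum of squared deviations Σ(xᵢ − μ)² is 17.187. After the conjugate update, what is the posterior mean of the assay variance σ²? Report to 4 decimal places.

1.6696

With known mean μ and an Inverse-Gamma(α, β) prior on σ², the Normal likelihood is conjugate: posterior is Inv-Gamma(α + n/2, β + Σ(xᵢ−μ)²/2).
Posterior: Inv-Gamma(8.26 + 11/2, 12.71 + 17.187/2) = Inv-Gamma(13.76, 21.3035).
E[σ²|data] = β/(α−1) = 21.3035/12.76 = 1.6696.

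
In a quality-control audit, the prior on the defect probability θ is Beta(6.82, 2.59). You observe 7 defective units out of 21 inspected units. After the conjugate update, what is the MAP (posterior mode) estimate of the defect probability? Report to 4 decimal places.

0.4512

The Beta prior is conjugate to a Binomial/Bernoulli likelihood; the update adds successes to α and failures to β.
Posterior: Beta(α+k, β+n−k) = Beta(6.82+7, 2.59+14) = Beta(13.82, 16.59).
Mode of Beta(a,b) for a,b>1 is (a−1)/(a+b−2) = 12.82/28.41 = 0.4512.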